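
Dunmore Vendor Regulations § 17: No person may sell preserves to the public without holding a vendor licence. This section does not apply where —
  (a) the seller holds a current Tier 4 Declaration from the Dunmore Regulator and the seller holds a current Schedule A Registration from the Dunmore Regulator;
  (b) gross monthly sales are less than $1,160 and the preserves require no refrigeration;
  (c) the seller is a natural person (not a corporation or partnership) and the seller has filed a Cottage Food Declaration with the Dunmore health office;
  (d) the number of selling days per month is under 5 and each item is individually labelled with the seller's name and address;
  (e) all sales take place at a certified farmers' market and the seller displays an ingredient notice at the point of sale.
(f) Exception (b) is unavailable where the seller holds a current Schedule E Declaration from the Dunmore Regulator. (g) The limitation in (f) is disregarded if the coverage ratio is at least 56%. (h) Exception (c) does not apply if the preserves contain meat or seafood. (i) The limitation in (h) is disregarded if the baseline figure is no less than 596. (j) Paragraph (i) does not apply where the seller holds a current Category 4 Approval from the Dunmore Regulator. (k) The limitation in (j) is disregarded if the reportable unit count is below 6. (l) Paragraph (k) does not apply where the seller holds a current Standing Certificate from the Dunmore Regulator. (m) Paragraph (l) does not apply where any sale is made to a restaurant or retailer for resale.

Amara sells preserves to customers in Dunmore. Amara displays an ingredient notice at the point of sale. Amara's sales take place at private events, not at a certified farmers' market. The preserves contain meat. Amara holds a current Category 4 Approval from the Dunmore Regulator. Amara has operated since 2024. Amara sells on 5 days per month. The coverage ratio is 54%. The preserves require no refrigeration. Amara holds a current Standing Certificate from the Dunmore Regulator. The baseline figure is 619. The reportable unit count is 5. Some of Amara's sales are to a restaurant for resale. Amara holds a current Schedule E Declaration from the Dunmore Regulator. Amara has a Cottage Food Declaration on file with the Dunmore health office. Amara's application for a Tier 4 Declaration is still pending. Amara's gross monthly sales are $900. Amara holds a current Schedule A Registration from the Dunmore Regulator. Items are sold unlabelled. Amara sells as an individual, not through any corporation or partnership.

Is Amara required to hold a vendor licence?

Exception (a) fails — no current Tier 4 Declaration is held.
All of (b)'s requirements are met (gross monthly sales are $900, less than the $1,160 limit; the preserves are shelf-stable). However, paragraphs (f)–(g) must be considered: (f) operates — a current Schedule E Declaration is held. (g) is not triggered (the coverage ratio is 54%, short of 56%), so (f) stands. So (b) is unavailable.
Exception (c): the seller is a natural person; a Cottage Food Declaration is on file — every condition holds. Considering the limiting provisions: (h) would limit (c) — the preserves contain meat — but (i) sets (h) aside: (i) operates against (h): the baseline figure is 619, meeting the 596 threshold. (j) would limit (i) — a current Category 4 Approval is held — but (k) sets (j) aside: (k) operates against (j): the reportable unit count is 5, below the 6 limit. (l) would limit (k) — a current Standing Certificate is held — but (m) sets (l) aside: (m) operates against (l): some sales are to a restaurant for resale. (c) remains available.
Exception (d) requires that the number of selling days per month is under 5; but the number of selling days per month is 5, not under 5, so (d) is unavailable.
Exception (e) does not apply: sales are at private events, not a certified farmers' market.

No — exception (c) applies; Amara is not required to hold a vendor licence.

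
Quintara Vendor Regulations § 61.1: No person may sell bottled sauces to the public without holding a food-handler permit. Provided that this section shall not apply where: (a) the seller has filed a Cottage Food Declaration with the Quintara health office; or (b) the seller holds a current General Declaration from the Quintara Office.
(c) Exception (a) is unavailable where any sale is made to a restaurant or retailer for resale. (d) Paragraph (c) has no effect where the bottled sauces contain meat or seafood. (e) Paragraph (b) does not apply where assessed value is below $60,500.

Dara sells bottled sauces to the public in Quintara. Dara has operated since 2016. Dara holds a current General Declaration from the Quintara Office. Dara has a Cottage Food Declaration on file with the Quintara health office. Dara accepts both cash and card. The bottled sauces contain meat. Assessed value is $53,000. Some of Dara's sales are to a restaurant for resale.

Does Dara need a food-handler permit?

No — exception (a) applies; Dara is not required to hold a food-handler permit.

All of (a)'s requirements are met (a Cottage Food Declaration is on file). As to paragraphs (c)–(d): (c) applies (some sales are to a restaurant for resale), but is overridden by (d): (d) operates against (c): the bottled sauces contain meat. Exception (a) stands.
Exception (b) is satisfied on its face — a current General Declaration is held. Turning to paragraph (e): (e) operates — assessed value is $53,000, below the $60,500 limit. (b) is therefore removed.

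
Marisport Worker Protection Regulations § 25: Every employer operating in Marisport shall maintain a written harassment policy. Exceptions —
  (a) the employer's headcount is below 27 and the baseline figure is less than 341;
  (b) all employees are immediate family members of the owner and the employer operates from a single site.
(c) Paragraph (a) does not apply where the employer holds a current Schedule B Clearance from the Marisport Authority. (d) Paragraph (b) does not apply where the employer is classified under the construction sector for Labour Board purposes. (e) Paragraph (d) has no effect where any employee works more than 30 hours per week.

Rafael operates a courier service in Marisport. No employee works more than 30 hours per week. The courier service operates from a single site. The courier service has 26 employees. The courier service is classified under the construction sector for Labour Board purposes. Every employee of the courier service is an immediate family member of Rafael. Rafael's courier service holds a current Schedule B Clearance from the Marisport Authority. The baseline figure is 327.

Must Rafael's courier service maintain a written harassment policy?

Yes — Rafael's courier service must maintain a written harassment policy.

Exception (a): the employer's headcount is 26, below the 27 limit; the baseline figure is 327, less than the 341 limit — every condition holds. Turning to paragraph (c): (c) applies — a current Schedule B Clearance is held. (a) is therefore removed.
Exception (b)'s conditions are all satisfied: every employee is an immediate family member; the employer operates from a single site. However, paragraphs (d)–(e) must be considered: (d) operates against (b): the courier service is classified under the construction sector. (e) does not operate here (no employee exceeds 30 hours/week), so (d) stands. Exception (b) does not apply.
No exception is made out. Rafael's courier service falls within the general rule.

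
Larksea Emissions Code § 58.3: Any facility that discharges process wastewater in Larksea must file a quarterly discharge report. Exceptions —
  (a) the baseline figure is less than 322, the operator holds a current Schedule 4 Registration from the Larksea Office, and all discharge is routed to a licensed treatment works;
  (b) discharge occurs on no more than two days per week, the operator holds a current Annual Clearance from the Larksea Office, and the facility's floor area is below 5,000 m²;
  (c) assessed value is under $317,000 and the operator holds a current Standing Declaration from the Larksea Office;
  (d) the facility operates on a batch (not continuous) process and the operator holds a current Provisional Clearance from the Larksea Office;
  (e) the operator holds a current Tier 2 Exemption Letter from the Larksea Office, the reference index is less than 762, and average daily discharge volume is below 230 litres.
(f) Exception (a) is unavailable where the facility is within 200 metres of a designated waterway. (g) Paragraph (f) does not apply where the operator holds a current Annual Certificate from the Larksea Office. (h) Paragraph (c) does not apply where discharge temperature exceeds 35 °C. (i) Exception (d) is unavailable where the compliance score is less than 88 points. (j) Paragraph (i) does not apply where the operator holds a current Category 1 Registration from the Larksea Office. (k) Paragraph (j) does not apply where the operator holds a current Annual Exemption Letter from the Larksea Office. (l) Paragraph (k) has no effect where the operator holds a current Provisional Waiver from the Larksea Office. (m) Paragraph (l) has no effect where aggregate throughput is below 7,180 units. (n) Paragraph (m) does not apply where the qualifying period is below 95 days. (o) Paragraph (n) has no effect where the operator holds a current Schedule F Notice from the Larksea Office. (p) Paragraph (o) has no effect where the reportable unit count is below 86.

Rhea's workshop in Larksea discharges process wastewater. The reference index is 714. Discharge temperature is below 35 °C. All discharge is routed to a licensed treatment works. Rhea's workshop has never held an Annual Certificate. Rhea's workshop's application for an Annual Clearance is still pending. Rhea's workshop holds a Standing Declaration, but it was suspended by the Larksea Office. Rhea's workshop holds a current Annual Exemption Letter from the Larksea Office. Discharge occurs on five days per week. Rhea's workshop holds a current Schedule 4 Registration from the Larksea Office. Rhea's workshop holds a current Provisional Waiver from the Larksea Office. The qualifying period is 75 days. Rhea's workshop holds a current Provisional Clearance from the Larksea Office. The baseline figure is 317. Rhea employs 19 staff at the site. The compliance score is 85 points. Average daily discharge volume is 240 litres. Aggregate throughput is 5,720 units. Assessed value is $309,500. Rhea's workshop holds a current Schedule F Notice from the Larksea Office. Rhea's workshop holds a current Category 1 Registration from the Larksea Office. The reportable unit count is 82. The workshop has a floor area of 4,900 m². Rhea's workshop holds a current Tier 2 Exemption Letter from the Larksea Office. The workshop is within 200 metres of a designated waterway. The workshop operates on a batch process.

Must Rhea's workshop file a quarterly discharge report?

Exception (a) is satisfied on its face — the baseline figure is 317, less than the 322 limit; a current Schedule 4 Registration is held; discharge is routed to a licensed treatment works. But: (f) operates — the workshop is within 200 m of a designated waterway. (g), which would lift (f), is not engaged — the Annual Certificate is not current. Exception (a) does not apply.
Exception (b) fails — discharge occurs on five days per week.
Exception (c) requires that the operator holds a current Standing Declaration from the Larksea Office; but no current Standing Declaration is held, so (c) is unavailable.
All of (d)'s requirements are met (the facility operates on a batch process; a current Provisional Clearance is held). Under paragraphs (i)–(p): (i) is triggered (the compliance score is 85 points, less than the 88 points limit), but is overridden by (j): (j) applies — a current Category 1 Registration is held. (k) would limit (j) — a current Annual Exemption Letter is held — but (l) sets (k) aside: (l) operates — a current Provisional Waiver is held. (m) is triggered (aggregate throughput is 5,720 units, below the 7,180 units limit), but is displaced by (n): (n) operates against (m): the qualifying period is 75 days, below the 95 days limit. (o) applies (a current Schedule F Notice is held), but yields to (p): (p) operates against (o): the reportable unit count is 82, below the 86 limit. Exception (d) stands.
Exception (e) does not apply: average daily discharge volume is 240 litres, not below 230 litres.

No — exception (d) applies; Rhea's workshop is not required to file a quarterly discharge report.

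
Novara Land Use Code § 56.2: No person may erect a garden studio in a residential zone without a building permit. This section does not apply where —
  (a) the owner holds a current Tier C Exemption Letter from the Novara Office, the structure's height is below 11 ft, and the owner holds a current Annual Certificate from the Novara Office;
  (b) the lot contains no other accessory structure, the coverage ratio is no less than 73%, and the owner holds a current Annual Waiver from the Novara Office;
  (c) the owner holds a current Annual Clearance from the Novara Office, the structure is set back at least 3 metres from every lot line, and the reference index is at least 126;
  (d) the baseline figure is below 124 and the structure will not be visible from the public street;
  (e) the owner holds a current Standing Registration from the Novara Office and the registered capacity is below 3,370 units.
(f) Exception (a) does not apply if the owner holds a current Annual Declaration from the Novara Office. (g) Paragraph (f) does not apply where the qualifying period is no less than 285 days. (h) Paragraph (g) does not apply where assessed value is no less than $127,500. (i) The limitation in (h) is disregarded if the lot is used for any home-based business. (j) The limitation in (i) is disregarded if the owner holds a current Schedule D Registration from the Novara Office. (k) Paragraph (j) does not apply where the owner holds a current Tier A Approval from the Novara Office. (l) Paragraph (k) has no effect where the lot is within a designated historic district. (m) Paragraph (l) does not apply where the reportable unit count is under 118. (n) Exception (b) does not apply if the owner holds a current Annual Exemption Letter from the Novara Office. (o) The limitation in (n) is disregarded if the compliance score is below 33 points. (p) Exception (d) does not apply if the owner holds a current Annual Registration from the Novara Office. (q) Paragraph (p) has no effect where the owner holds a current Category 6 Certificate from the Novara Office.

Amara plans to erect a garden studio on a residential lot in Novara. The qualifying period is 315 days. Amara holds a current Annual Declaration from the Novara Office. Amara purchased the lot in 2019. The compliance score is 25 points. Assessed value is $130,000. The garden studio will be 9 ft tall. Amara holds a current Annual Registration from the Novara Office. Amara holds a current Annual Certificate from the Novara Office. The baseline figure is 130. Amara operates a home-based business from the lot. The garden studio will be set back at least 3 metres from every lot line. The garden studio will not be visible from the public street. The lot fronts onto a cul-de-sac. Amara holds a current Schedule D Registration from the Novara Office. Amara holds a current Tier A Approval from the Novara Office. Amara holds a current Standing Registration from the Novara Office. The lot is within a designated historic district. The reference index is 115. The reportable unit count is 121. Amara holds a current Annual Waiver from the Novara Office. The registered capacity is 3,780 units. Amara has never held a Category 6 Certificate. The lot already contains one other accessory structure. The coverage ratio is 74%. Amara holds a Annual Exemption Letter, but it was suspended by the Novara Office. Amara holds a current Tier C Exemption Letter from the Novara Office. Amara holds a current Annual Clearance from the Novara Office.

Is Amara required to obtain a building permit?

Exception (a)'s conditions are all satisfied: a current Tier C Exemption Letter is held; the structure's height is 9 ft, below the 11 ft limit; a current Annual Certificate is held. Turning to paragraphs (f)–(m): (f) is triggered — a current Annual Declaration is held. (g) would limit (f) — the qualifying period is 315 days, meeting the 285 days threshold — but (h) sets (g) aside: (h) is engaged — assessed value is $130,000, meeting the $127,500 threshold. (i) applies (a home-based business operates on the lot), but is set aside by (j): (j) is engaged — a current Schedule D Registration is held. (k) would limit (j) — a current Tier A Approval is held — but (l) sets (k) aside: (l) operates against (k): the lot is in a historic district. (m) is not engaged (the reportable unit count is 121, not under 118), so (l) stands. Exception (a) does not apply.
Exception (b) fails — the lot already has another accessory structure.
Exception (c) fails — the reference index is 115, short of 126.
Exception (d) fails — the baseline figure is 130, not below 124.
Exception (e) does not apply: the registered capacity is 3,780 units, not below 3,370 units.
No exception is made out. Amara falls within the general rule.

Yes — Amara must obtain a building permit.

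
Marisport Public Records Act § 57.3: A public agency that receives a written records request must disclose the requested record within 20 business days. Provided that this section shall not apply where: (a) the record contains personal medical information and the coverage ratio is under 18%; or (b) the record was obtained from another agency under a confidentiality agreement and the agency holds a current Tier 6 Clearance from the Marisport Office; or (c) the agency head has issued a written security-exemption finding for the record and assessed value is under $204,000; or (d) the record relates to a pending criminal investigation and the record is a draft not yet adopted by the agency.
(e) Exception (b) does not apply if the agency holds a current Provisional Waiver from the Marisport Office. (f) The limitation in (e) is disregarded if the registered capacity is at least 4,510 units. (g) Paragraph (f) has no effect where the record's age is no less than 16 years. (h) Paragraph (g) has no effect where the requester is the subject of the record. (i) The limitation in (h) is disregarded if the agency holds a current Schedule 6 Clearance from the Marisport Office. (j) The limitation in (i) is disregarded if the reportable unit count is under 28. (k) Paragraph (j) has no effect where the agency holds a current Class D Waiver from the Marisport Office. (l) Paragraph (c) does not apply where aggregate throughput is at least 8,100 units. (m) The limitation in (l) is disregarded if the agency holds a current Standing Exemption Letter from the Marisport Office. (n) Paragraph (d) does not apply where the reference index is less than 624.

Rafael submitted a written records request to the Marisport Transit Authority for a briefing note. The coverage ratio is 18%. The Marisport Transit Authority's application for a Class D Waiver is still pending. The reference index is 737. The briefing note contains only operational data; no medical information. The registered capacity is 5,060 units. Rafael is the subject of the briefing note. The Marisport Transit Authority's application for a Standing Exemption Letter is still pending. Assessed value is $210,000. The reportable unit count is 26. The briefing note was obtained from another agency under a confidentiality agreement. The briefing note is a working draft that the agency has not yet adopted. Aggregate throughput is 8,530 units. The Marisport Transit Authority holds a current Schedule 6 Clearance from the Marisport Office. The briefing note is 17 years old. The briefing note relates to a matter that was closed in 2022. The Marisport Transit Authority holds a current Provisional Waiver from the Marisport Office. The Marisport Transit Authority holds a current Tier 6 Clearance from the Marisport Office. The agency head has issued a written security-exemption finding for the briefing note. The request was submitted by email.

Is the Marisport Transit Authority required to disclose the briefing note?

No — exception (b) applies; the Marisport Transit Authority is not required to disclose the briefing note.

Exception (a) does not apply: the briefing note contains only operational data.
Exception (b) is satisfied on its face — the briefing note was obtained under a confidentiality agreement; a current Tier 6 Clearance is held. Applying paragraphs (e)–(k): (e) would limit (b) — a current Provisional Waiver is held — but (f) sets (e) aside: (f) operates against (e): the registered capacity is 5,060 units, meeting the 4,510 units threshold. (g) would limit (f) — the record's age is 17 years, meeting the 16 years threshold — but (h) sets (g) aside: (h) operates against (g): Rafael is the subject of the briefing note. (i) applies (a current Schedule 6 Clearance is held), but is itself disapplied by (j): (j) applies — the reportable unit count is 26, under the 28 limit. (k), which would lift (j), does not operate here — no current Class D Waiver is held. Exception (b) stands.
Exception (c) requires that assessed value is under $204,000; but assessed value is $210,000, not under $204,000, so (c) is unavailable.
Exception (d) requires that the record relates to a pending criminal investigation; but the briefing note relates to a closed matter, so (d) is unavailable.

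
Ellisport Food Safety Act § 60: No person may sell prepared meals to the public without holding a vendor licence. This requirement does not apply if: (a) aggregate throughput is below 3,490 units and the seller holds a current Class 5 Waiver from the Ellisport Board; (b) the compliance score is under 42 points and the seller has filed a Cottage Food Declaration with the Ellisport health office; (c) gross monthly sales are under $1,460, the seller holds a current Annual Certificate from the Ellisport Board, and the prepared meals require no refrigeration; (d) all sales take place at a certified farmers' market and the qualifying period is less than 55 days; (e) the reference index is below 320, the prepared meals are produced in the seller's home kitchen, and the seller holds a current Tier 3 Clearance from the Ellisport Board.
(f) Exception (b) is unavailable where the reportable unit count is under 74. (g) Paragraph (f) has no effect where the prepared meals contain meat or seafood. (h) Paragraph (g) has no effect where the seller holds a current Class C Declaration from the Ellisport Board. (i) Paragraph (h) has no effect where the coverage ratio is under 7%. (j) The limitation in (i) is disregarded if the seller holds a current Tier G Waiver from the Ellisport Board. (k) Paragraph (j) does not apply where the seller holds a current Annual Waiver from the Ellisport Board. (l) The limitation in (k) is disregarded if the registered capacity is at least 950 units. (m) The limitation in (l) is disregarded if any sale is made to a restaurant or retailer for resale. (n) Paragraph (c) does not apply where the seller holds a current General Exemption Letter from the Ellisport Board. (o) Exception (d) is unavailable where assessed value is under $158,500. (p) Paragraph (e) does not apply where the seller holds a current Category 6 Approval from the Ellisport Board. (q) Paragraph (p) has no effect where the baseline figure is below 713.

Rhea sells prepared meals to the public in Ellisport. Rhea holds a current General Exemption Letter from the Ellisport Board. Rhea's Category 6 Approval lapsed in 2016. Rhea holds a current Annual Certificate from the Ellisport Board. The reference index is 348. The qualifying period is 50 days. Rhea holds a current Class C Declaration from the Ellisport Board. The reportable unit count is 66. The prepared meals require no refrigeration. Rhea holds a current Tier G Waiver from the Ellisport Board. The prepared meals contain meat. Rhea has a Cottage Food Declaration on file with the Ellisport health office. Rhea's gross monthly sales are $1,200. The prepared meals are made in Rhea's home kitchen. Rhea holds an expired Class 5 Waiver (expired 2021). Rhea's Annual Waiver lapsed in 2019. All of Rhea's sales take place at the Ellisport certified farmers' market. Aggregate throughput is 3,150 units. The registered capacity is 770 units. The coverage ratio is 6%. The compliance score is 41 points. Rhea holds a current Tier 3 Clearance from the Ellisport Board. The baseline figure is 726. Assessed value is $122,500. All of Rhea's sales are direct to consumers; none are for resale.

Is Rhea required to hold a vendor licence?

Exception (a) fails — the Class 5 Waiver is not current.
Exception (b) is satisfied on its face — the compliance score is 41 points, under the 42 points limit; a Cottage Food Declaration is on file. But: (f) applies — the reportable unit count is 66, under the 74 limit. (g) applies (the prepared meals contain meat), but is overridden by (h): (h) operates against (g): a current Class C Declaration is held. (i) is triggered (the coverage ratio is 6%, under the 7% limit), but yields to (j): (j) is engaged — a current Tier G Waiver is held. (k), which would lift (j), does not operate here — no current Annual Waiver is held. Exception (b) does not apply.
All of (c)'s requirements are met (gross monthly sales are $1,200, under the $1,460 limit; a current Annual Certificate is held; the prepared meals are shelf-stable). But applying paragraph (n): (n) operates against (c): a current General Exemption Letter is held. So (c) is unavailable.
Exception (d): all sales are at a certified farmers' market; the qualifying period is 50 days, less than the 55 days limit — every condition holds. Turning to paragraph (o): (o) operates against (d): assessed value is $122,500, under the $158,500 limit. Exception (d) does not apply.
Exception (e) does not apply: the reference index is 348, not below 320.
Every exception is unavailable, so the rule governs.

Yes — Rhea must hold a vendor licence.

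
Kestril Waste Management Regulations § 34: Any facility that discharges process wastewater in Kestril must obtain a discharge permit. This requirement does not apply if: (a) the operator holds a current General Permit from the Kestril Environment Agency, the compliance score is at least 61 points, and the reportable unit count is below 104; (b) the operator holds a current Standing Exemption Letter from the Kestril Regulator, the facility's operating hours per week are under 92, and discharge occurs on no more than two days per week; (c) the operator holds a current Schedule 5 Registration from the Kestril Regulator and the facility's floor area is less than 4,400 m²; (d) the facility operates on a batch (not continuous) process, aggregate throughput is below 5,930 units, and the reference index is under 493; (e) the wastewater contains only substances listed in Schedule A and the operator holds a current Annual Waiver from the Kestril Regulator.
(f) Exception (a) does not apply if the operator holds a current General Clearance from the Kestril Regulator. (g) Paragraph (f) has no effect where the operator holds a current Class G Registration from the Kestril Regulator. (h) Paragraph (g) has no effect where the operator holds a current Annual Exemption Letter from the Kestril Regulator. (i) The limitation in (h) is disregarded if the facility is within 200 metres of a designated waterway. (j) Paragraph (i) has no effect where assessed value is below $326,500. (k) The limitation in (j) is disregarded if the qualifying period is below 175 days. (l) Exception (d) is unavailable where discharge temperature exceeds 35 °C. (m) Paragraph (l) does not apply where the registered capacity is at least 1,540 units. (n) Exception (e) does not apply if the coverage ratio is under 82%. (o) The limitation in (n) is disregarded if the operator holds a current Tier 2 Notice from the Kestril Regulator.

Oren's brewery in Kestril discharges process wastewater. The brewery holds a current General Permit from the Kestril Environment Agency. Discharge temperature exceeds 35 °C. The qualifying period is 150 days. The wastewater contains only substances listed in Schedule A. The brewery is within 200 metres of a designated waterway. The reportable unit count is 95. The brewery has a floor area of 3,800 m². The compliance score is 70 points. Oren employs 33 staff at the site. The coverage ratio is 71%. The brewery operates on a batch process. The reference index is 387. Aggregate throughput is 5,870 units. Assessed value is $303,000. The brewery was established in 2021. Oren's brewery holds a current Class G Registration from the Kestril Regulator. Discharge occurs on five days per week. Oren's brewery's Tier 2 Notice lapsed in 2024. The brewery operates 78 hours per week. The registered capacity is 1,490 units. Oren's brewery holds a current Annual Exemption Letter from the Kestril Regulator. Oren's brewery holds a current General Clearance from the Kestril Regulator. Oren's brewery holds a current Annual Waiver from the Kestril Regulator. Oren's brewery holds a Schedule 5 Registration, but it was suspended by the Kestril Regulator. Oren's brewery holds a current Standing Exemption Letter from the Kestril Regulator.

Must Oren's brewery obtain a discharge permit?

Exception (a): a current General Permit is held; the compliance score is 70 points, meeting the 61 points threshold; the reportable unit count is 95, below the 104 limit — every condition holds. Under paragraphs (f)–(k): (f) operates (a current General Clearance is held), but yields to (g): (g) is triggered — a current Class G Registration is held. (h) would limit (g) — a current Annual Exemption Letter is held — but (i) sets (h) aside: (i) operates against (h): the brewery is within 200 m of a designated waterway. (j) would limit (i) — assessed value is $303,000, below the $326,500 limit — but (k) sets (j) aside: (k) operates against (j): the qualifying period is 150 days, below the 175 days limit. Exception (a) stands.
Exception (b) requires that discharge occurs on no more than two days per week; but discharge occurs on five days per week, so (b) is unavailable.
Exception (c) requires that the operator holds a current Schedule 5 Registration from the Kestril Regulator; but there is no Schedule 5 Registration in force, so (c) is unavailable.
All of (d)'s requirements are met (the facility operates on a batch process; aggregate throughput is 5,870 units, below the 5,930 units limit; the reference index is 387, under the 493 limit). But applying paragraphs (l)–(m): (l) operates against (d): discharge temperature exceeds 35 °C. (m) does not operate here (the registered capacity is 1,490 units, short of 1,540 units), so (l) stands. So (d) is unavailable.
Exception (e): the wastewater is Schedule-A-only; a current Annual Waiver is held — every condition holds. But applying paragraphs (n)–(o): (n) operates against (e): the coverage ratio is 71%, under the 82% limit. (o) is not engaged (there is no Tier 2 Notice in force), so (n) stands. So (e) is unavailable.

No — exception (a) applies; Oren's brewery is not required to obtain a discharge permit.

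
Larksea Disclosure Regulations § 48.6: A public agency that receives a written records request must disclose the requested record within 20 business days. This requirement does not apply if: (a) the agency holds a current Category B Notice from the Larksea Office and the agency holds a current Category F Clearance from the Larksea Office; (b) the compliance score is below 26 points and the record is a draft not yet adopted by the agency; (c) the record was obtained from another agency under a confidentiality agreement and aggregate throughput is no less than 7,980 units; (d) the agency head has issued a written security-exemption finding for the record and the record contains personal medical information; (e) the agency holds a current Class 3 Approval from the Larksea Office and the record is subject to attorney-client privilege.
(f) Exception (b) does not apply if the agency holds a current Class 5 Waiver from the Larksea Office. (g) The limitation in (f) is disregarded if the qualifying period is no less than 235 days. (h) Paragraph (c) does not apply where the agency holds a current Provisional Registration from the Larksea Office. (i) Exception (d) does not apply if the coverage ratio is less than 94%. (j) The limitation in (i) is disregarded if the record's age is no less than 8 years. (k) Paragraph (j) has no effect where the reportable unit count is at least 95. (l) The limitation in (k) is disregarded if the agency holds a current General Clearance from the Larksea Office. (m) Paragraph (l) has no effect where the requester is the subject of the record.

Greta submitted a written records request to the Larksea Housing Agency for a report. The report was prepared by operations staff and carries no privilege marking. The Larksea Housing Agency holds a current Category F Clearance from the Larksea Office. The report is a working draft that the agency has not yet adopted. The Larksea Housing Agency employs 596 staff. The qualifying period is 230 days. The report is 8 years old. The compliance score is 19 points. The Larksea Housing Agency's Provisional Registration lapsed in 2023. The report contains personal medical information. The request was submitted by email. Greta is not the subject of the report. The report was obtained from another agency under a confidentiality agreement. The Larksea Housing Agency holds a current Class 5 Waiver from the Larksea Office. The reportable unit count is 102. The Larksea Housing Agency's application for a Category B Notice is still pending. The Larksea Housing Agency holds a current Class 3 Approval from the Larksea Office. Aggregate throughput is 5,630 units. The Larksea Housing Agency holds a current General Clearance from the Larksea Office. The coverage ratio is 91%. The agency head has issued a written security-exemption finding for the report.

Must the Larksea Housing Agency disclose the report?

Exception (a) requires that the agency holds a current Category B Notice from the Larksea Office; but the Category B Notice is not current, so (a) is unavailable.
Exception (b) is satisfied on its face — the compliance score is 19 points, below the 26 points limit; the report is an unadopted draft. Turning to paragraphs (f)–(g): (f) applies — a current Class 5 Waiver is held. (g) is not engaged (the qualifying period is 230 days, short of 235 days), so (f) stands. So (b) is unavailable.
Exception (c) does not apply: aggregate throughput is 5,630 units, short of 7,980 units.
All of (d)'s requirements are met (a written security-exemption finding has been issued; the report contains personal medical information). Applying paragraphs (i)–(m): (i) would limit (d) — the coverage ratio is 91%, less than the 94% limit — but (j) sets (i) aside: (j) operates against (i): the record's age is 8 years, meeting the 8 years threshold. (k) is triggered (the reportable unit count is 102, meeting the 95 threshold), but is overridden by (l): (l) operates against (k): a current General Clearance is held. (m) is not engaged (Greta is not the subject of the report), so (l) stands. (d) remains available.
Exception (e) does not apply: the report carries no privilege marking.

No — exception (d) applies; the Larksea Housing Agency is not required to disclose the report.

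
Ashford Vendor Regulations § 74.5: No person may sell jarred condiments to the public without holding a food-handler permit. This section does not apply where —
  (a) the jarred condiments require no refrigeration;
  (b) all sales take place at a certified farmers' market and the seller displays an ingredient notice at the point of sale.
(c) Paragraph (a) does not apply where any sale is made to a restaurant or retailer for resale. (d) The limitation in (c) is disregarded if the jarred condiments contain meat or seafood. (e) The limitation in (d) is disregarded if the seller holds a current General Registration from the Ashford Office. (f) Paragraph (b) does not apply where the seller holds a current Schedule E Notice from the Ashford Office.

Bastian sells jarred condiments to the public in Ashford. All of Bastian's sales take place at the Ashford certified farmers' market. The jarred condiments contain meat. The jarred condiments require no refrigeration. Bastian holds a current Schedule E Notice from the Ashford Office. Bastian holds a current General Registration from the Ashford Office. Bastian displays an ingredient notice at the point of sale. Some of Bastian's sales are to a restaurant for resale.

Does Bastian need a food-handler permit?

Exception (a)'s conditions are all satisfied: the jarred condiments are shelf-stable. But applying paragraphs (c)–(e): (c) applies — some sales are to a restaurant for resale. (d) applies (the jarred condiments contain meat), but is displaced by (e): (e) operates against (d): a current General Registration is held. (a) is therefore removed.
Exception (b)'s conditions are all satisfied: all sales are at a certified farmers' market; an ingredient notice is displayed. Turning to paragraph (f): (f) is triggered — a current Schedule E Notice is held. So (b) is unavailable.
No exception applies. The general rule governs.

Yes — Bastian must hold a food-handler permit.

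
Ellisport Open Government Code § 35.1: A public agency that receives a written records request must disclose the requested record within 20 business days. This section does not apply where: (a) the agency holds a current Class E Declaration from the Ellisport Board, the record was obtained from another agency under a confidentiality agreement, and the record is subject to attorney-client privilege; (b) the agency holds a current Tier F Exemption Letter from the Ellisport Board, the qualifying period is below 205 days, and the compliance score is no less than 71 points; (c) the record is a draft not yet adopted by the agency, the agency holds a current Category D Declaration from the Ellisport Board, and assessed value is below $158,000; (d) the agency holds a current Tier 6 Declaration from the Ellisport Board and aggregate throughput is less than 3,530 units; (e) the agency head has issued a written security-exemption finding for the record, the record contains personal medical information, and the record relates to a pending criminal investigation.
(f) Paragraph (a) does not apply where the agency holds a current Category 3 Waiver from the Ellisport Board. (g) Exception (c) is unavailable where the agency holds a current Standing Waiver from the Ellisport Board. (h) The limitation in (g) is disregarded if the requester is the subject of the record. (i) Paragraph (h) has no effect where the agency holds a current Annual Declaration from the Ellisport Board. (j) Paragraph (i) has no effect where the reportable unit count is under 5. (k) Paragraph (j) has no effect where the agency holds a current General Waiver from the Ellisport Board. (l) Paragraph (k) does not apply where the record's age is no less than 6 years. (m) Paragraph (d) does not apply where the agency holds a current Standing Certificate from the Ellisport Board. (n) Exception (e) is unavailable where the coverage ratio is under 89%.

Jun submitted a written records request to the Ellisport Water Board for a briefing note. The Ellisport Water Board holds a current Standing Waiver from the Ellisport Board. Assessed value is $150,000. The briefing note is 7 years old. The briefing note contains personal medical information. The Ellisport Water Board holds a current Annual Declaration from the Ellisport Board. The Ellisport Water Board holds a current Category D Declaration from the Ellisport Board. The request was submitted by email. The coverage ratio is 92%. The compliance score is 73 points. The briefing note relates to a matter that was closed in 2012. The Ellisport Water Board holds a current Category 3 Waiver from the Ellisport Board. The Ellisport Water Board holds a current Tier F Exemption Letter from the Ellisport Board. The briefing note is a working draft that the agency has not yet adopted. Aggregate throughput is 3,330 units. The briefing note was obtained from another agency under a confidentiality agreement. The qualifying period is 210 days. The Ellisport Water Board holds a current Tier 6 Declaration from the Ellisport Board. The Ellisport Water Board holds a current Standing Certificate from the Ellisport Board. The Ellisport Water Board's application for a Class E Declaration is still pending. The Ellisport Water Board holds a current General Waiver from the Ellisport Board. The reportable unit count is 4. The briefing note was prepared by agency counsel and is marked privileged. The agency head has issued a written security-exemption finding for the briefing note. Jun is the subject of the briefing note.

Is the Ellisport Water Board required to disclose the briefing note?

No — exception (c) applies; the Ellisport Water Board is not required to disclose the briefing note.

Exception (a) does not apply: no current Class E Declaration is held.
Exception (b) does not apply: the qualifying period is 210 days, not below 205 days.
Exception (c): the briefing note is an unadopted draft; a current Category D Declaration is held; assessed value is $150,000, below the $158,000 limit — every condition holds. Applying paragraphs (g)–(l): (g) operates (a current Standing Waiver is held), but is overridden by (h): (h) operates against (g): Jun is the subject of the briefing note. (i) applies (a current Annual Declaration is held), but is displaced by (j): (j) operates — the reportable unit count is 4, under the 5 limit. (k) applies (a current General Waiver is held), but is displaced by (l): (l) is engaged — the record's age is 7 years, meeting the 6 years threshold. So (c) applies.
Exception (d) is satisfied on its face — a current Tier 6 Declaration is held; aggregate throughput is 3,330 units, less than the 3,530 units limit. But: (m) applies — a current Standing Certificate is held. Exception (d) does not apply.
Exception (e) requires that the record relates to a pending criminal investigation; but the briefing note relates to a closed matter, so (e) is unavailable.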